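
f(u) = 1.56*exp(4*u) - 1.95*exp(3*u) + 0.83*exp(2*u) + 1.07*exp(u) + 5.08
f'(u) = 6.24*exp(4*u) - 5.85*exp(3*u) + 1.66*exp(2*u) + 1.07*exp(u)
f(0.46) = 10.93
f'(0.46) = 21.90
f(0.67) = 18.54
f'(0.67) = 55.78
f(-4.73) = 5.09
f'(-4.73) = 0.01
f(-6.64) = 5.08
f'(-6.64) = 0.00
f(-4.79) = 5.09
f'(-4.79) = 0.01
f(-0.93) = 5.55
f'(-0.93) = 0.47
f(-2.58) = 5.17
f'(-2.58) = 0.09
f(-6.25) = 5.08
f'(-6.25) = 0.00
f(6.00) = 41195129105.96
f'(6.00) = 164908281875.39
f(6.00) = 41195129105.96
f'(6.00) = 164908281875.39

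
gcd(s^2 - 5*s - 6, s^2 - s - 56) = 1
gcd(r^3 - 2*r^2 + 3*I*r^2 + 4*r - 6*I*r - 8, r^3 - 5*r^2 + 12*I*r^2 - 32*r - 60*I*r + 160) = r + 4*I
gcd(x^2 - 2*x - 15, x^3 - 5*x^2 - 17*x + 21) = x + 3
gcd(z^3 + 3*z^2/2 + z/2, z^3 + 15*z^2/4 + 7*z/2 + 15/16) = z + 1/2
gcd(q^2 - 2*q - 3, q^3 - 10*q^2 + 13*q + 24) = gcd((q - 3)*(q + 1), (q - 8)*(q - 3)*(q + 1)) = q^2 - 2*q - 3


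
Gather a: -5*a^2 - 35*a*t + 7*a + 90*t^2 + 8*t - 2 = -5*a^2 + a*(7 - 35*t) + 90*t^2 + 8*t - 2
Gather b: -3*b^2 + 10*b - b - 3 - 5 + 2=-3*b^2 + 9*b - 6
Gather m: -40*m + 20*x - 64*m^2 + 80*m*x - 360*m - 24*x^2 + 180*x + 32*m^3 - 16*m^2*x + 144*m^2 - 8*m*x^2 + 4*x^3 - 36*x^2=32*m^3 + m^2*(80 - 16*x) + m*(-8*x^2 + 80*x - 400) + 4*x^3 - 60*x^2 + 200*x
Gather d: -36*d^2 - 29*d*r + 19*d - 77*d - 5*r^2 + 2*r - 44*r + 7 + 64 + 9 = -36*d^2 + d*(-29*r - 58) - 5*r^2 - 42*r + 80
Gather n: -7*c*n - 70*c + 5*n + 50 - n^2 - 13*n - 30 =-70*c - n^2 + n*(-7*c - 8) + 20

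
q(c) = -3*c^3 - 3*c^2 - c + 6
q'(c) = -9*c^2 - 6*c - 1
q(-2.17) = 24.70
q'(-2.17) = -30.36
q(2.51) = -62.85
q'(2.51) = -72.76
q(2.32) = -49.93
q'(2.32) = -63.36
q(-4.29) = 191.94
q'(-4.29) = -140.90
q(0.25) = 5.52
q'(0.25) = -3.06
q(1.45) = -10.90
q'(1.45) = -28.62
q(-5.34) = 382.61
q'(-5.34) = -225.60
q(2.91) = -96.24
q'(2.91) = -94.67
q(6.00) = -756.00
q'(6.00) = -361.00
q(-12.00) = 4770.00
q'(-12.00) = -1225.00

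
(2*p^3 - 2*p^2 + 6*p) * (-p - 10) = -2*p^4 - 18*p^3 + 14*p^2 - 60*p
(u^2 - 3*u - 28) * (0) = 0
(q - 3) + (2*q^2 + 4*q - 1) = 2*q^2 + 5*q - 4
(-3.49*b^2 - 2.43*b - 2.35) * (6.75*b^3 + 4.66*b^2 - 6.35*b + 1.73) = -23.5575*b^5 - 32.6659*b^4 - 5.0248*b^3 - 1.5582*b^2 + 10.7186*b - 4.0655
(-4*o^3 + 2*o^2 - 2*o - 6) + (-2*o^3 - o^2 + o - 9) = -6*o^3 + o^2 - o - 15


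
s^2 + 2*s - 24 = (s - 4)*(s + 6)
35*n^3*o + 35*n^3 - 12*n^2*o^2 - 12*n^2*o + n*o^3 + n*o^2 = (-7*n + o)*(-5*n + o)*(n*o + n)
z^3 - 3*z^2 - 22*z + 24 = (z - 6)*(z - 1)*(z + 4)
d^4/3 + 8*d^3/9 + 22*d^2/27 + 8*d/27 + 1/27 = (d/3 + 1/3)*(d + 1/3)^2*(d + 1)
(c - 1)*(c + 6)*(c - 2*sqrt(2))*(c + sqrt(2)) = c^4 - sqrt(2)*c^3 + 5*c^3 - 10*c^2 - 5*sqrt(2)*c^2 - 20*c + 6*sqrt(2)*c + 24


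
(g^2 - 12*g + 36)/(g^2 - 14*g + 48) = (g - 6)/(g - 8)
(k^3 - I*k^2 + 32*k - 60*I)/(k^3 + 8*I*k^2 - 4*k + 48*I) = (k - 5*I)/(k + 4*I)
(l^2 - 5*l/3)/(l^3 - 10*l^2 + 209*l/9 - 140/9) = 3*l/(3*l^2 - 25*l + 28)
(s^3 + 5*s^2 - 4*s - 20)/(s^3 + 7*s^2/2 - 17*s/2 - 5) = 2*(s + 2)/(2*s + 1)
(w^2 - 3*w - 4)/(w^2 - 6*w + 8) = (w + 1)/(w - 2)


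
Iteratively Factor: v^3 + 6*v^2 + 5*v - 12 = (v + 3)*(v^2 + 3*v - 4) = (v + 3)*(v + 4)*(v - 1)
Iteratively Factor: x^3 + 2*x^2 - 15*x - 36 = (x + 3)*(x^2 - x - 12) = (x - 4)*(x + 3)*(x + 3)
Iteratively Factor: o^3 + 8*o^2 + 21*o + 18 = (o + 3)*(o^2 + 5*o + 6) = (o + 2)*(o + 3)*(o + 3)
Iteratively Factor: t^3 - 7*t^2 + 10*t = (t)*(t^2 - 7*t + 10) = t*(t - 2)*(t - 5)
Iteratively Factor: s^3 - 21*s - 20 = (s + 4)*(s^2 - 4*s - 5) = (s + 1)*(s + 4)*(s - 5)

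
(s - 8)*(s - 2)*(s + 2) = s^3 - 8*s^2 - 4*s + 32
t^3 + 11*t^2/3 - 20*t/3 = t*(t - 4/3)*(t + 5)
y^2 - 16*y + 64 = (y - 8)^2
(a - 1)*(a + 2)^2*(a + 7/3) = a^4 + 16*a^3/3 + 7*a^2 - 4*a - 28/3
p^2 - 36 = (p - 6)*(p + 6)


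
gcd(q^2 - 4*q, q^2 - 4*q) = q^2 - 4*q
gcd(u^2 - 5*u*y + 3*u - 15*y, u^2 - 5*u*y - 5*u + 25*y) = -u + 5*y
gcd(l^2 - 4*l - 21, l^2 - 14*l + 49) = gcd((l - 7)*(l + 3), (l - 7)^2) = l - 7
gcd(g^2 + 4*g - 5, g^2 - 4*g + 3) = g - 1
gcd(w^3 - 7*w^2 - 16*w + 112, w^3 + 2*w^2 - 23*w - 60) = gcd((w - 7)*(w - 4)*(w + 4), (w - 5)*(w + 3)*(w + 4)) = w + 4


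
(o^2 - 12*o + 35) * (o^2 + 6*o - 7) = o^4 - 6*o^3 - 44*o^2 + 294*o - 245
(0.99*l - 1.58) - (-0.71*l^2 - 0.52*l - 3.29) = 0.71*l^2 + 1.51*l + 1.71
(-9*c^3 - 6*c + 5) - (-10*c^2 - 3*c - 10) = -9*c^3 + 10*c^2 - 3*c + 15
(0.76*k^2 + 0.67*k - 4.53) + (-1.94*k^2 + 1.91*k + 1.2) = -1.18*k^2 + 2.58*k - 3.33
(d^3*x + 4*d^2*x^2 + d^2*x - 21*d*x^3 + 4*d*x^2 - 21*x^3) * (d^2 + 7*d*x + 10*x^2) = d^5*x + 11*d^4*x^2 + d^4*x + 17*d^3*x^3 + 11*d^3*x^2 - 107*d^2*x^4 + 17*d^2*x^3 - 210*d*x^5 - 107*d*x^4 - 210*x^5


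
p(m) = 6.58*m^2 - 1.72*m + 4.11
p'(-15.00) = -199.12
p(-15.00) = 1510.41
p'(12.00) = 156.20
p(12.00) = 930.99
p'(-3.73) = -50.81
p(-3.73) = 102.07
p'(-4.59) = -62.12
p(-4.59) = 150.63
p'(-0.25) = -5.01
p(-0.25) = 4.95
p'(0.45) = 4.20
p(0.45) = 4.67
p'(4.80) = 61.45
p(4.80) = 147.46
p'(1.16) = 13.55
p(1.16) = 10.97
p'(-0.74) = -11.46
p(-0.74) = 8.99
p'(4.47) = 57.11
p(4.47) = 127.90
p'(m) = 13.16*m - 1.72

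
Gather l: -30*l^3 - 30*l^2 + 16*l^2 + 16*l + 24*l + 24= -30*l^3 - 14*l^2 + 40*l + 24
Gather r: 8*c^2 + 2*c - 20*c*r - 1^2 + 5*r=8*c^2 + 2*c + r*(5 - 20*c) - 1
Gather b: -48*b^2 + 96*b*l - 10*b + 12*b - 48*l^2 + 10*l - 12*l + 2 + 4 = -48*b^2 + b*(96*l + 2) - 48*l^2 - 2*l + 6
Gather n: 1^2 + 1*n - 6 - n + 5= 0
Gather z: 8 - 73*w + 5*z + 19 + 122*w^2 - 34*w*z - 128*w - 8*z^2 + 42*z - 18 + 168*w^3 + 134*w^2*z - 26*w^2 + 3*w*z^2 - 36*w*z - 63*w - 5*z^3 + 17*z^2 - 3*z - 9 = 168*w^3 + 96*w^2 - 264*w - 5*z^3 + z^2*(3*w + 9) + z*(134*w^2 - 70*w + 44)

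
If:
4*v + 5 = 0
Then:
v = -5/4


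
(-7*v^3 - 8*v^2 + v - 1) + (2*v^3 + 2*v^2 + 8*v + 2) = -5*v^3 - 6*v^2 + 9*v + 1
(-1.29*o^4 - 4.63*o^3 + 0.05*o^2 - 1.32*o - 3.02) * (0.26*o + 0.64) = -0.3354*o^5 - 2.0294*o^4 - 2.9502*o^3 - 0.3112*o^2 - 1.63*o - 1.9328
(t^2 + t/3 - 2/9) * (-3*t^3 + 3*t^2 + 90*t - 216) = -3*t^5 + 2*t^4 + 275*t^3/3 - 560*t^2/3 - 92*t + 48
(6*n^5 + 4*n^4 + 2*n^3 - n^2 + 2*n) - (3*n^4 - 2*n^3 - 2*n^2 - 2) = 6*n^5 + n^4 + 4*n^3 + n^2 + 2*n + 2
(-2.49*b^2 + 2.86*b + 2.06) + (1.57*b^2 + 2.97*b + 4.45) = -0.92*b^2 + 5.83*b + 6.51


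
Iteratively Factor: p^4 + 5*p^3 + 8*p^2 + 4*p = (p + 1)*(p^3 + 4*p^2 + 4*p) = p*(p + 1)*(p^2 + 4*p + 4) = p*(p + 1)*(p + 2)*(p + 2)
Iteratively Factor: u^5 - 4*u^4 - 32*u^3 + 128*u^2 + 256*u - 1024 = (u - 4)*(u^4 - 32*u^2 + 256) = (u - 4)*(u + 4)*(u^3 - 4*u^2 - 16*u + 64) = (u - 4)^2*(u + 4)*(u^2 - 16) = (u - 4)^2*(u + 4)^2*(u - 4)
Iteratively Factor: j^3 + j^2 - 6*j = (j)*(j^2 + j - 6) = j*(j - 2)*(j + 3)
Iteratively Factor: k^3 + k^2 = (k)*(k^2 + k) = k^2*(k + 1)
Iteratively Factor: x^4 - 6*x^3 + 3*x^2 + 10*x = (x - 5)*(x^3 - x^2 - 2*x) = (x - 5)*(x + 1)*(x^2 - 2*x) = (x - 5)*(x - 2)*(x + 1)*(x)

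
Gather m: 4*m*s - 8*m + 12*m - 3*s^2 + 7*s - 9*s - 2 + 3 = m*(4*s + 4) - 3*s^2 - 2*s + 1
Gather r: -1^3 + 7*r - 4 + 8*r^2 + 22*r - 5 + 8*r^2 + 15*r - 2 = 16*r^2 + 44*r - 12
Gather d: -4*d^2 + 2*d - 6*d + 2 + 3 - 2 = -4*d^2 - 4*d + 3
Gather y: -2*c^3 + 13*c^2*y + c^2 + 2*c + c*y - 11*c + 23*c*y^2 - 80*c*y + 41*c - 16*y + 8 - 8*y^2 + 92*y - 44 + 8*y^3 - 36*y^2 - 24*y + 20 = -2*c^3 + c^2 + 32*c + 8*y^3 + y^2*(23*c - 44) + y*(13*c^2 - 79*c + 52) - 16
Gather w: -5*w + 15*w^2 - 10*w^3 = -10*w^3 + 15*w^2 - 5*w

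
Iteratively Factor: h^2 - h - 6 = (h + 2)*(h - 3)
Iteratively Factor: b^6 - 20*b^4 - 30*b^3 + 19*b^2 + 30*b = (b)*(b^5 - 20*b^3 - 30*b^2 + 19*b + 30) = b*(b - 1)*(b^4 + b^3 - 19*b^2 - 49*b - 30) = b*(b - 1)*(b + 2)*(b^3 - b^2 - 17*b - 15) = b*(b - 1)*(b + 1)*(b + 2)*(b^2 - 2*b - 15) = b*(b - 5)*(b - 1)*(b + 1)*(b + 2)*(b + 3)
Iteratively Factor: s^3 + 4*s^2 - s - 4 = (s + 1)*(s^2 + 3*s - 4) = (s + 1)*(s + 4)*(s - 1)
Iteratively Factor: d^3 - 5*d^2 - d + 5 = (d - 5)*(d^2 - 1) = (d - 5)*(d - 1)*(d + 1)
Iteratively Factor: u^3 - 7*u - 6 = (u + 1)*(u^2 - u - 6) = (u + 1)*(u + 2)*(u - 3)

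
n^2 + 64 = (n - 8*I)*(n + 8*I)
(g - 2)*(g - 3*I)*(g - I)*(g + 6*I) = g^4 - 2*g^3 + 2*I*g^3 + 21*g^2 - 4*I*g^2 - 42*g - 18*I*g + 36*I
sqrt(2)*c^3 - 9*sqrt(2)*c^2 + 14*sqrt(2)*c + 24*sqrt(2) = (c - 6)*(c - 4)*(sqrt(2)*c + sqrt(2))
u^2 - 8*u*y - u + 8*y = (u - 1)*(u - 8*y)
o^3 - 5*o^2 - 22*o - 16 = (o - 8)*(o + 1)*(o + 2)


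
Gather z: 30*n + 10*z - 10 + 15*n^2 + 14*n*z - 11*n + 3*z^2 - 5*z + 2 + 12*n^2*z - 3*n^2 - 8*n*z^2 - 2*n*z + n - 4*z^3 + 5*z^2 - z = 12*n^2 + 20*n - 4*z^3 + z^2*(8 - 8*n) + z*(12*n^2 + 12*n + 4) - 8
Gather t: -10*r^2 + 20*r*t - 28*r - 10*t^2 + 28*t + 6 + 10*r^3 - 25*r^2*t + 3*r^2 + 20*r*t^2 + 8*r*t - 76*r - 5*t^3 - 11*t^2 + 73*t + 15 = 10*r^3 - 7*r^2 - 104*r - 5*t^3 + t^2*(20*r - 21) + t*(-25*r^2 + 28*r + 101) + 21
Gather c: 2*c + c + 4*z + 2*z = 3*c + 6*z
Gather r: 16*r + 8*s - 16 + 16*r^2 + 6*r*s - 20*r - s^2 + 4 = 16*r^2 + r*(6*s - 4) - s^2 + 8*s - 12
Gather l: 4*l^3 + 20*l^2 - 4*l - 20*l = 4*l^3 + 20*l^2 - 24*l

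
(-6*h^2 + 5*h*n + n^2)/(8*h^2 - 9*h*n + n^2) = (-6*h - n)/(8*h - n)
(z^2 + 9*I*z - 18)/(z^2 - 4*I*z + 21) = (z + 6*I)/(z - 7*I)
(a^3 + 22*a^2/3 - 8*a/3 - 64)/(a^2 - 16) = (a^2 + 10*a/3 - 16)/(a - 4)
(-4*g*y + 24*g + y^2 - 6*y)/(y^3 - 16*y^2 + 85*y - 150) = (-4*g + y)/(y^2 - 10*y + 25)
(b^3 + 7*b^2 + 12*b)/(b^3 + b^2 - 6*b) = (b + 4)/(b - 2)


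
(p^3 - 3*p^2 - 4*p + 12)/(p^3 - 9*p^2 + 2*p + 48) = (p - 2)/(p - 8)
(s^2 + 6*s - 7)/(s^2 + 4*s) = (s^2 + 6*s - 7)/(s*(s + 4))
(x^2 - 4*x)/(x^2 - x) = (x - 4)/(x - 1)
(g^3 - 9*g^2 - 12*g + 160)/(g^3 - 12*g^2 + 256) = (g - 5)/(g - 8)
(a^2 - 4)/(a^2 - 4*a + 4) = (a + 2)/(a - 2)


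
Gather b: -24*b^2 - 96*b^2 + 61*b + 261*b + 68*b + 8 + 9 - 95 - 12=-120*b^2 + 390*b - 90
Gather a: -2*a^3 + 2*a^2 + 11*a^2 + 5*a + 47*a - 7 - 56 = -2*a^3 + 13*a^2 + 52*a - 63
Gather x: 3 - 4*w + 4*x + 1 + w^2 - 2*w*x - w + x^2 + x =w^2 - 5*w + x^2 + x*(5 - 2*w) + 4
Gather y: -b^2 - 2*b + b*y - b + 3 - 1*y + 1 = -b^2 - 3*b + y*(b - 1) + 4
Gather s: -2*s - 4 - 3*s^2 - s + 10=-3*s^2 - 3*s + 6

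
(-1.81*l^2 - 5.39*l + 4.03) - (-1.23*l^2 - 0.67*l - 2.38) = -0.58*l^2 - 4.72*l + 6.41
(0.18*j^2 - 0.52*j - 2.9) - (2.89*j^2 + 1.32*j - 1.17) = -2.71*j^2 - 1.84*j - 1.73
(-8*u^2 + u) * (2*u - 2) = -16*u^3 + 18*u^2 - 2*u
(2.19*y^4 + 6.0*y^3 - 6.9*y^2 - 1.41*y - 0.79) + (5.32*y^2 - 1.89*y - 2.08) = 2.19*y^4 + 6.0*y^3 - 1.58*y^2 - 3.3*y - 2.87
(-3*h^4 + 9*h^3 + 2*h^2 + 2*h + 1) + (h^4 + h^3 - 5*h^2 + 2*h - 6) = -2*h^4 + 10*h^3 - 3*h^2 + 4*h - 5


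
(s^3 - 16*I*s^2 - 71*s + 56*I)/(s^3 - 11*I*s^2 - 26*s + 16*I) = (s - 7*I)/(s - 2*I)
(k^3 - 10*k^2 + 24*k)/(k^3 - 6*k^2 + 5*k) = (k^2 - 10*k + 24)/(k^2 - 6*k + 5)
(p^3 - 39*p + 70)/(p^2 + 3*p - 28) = (p^2 - 7*p + 10)/(p - 4)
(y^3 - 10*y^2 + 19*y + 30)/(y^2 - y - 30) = (y^2 - 4*y - 5)/(y + 5)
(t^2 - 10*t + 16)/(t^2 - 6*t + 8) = (t - 8)/(t - 4)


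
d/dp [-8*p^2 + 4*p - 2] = 4 - 16*p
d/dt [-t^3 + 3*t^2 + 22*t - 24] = -3*t^2 + 6*t + 22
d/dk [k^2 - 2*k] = 2*k - 2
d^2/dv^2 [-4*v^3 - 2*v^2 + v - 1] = -24*v - 4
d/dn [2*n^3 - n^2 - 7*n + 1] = 6*n^2 - 2*n - 7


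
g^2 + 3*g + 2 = (g + 1)*(g + 2)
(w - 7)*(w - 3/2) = w^2 - 17*w/2 + 21/2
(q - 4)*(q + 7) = q^2 + 3*q - 28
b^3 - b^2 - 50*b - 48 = (b - 8)*(b + 1)*(b + 6)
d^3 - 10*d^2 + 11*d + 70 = (d - 7)*(d - 5)*(d + 2)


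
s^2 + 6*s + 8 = (s + 2)*(s + 4)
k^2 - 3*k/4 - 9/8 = (k - 3/2)*(k + 3/4)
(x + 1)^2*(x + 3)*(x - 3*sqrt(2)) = x^4 - 3*sqrt(2)*x^3 + 5*x^3 - 15*sqrt(2)*x^2 + 7*x^2 - 21*sqrt(2)*x + 3*x - 9*sqrt(2)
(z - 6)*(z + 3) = z^2 - 3*z - 18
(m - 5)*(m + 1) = m^2 - 4*m - 5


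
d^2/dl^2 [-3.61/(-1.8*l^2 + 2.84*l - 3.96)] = (-23.3928*l^2 + 36.90864*l + 3.61*(3.6*l - 2.84)*(7.2*l - 5.68) - 51.46416)/(1.8*l^2 - 2.84*l + 3.96)^3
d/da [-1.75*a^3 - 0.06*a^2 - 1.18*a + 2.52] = -5.25*a^2 - 0.12*a - 1.18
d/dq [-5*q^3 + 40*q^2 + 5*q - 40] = -15*q^2 + 80*q + 5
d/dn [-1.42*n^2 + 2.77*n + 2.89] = 2.77 - 2.84*n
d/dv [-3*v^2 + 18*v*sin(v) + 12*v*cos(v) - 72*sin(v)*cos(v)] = -12*v*sin(v) + 18*v*cos(v) - 6*v + 18*sin(v) + 12*cos(v) - 72*cos(2*v)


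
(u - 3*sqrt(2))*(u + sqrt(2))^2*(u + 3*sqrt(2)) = u^4 + 2*sqrt(2)*u^3 - 16*u^2 - 36*sqrt(2)*u - 36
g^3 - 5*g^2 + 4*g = g*(g - 4)*(g - 1)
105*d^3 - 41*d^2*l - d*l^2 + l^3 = (-5*d + l)*(-3*d + l)*(7*d + l)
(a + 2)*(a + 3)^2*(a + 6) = a^4 + 14*a^3 + 69*a^2 + 144*a + 108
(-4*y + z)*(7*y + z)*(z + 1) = -28*y^2*z - 28*y^2 + 3*y*z^2 + 3*y*z + z^3 + z^2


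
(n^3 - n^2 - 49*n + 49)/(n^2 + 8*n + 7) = (n^2 - 8*n + 7)/(n + 1)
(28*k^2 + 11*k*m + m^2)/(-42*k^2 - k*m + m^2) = (-28*k^2 - 11*k*m - m^2)/(42*k^2 + k*m - m^2)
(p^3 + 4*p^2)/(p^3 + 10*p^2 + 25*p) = p*(p + 4)/(p^2 + 10*p + 25)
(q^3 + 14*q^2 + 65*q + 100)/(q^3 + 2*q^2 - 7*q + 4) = (q^2 + 10*q + 25)/(q^2 - 2*q + 1)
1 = 1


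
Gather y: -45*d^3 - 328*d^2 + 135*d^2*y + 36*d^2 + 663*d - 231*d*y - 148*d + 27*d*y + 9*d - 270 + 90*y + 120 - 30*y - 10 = -45*d^3 - 292*d^2 + 524*d + y*(135*d^2 - 204*d + 60) - 160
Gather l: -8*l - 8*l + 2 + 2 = 4 - 16*l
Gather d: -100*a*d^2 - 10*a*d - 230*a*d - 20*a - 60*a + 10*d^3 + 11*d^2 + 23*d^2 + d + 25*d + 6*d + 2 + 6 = -80*a + 10*d^3 + d^2*(34 - 100*a) + d*(32 - 240*a) + 8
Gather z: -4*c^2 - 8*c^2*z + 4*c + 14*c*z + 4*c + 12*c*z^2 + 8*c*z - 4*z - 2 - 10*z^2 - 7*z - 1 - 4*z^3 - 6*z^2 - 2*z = -4*c^2 + 8*c - 4*z^3 + z^2*(12*c - 16) + z*(-8*c^2 + 22*c - 13) - 3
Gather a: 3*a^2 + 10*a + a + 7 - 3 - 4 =3*a^2 + 11*a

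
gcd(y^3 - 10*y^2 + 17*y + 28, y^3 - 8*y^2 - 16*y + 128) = y - 4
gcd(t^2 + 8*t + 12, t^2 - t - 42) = t + 6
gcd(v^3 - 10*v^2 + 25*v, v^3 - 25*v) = v^2 - 5*v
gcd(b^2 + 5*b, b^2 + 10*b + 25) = b + 5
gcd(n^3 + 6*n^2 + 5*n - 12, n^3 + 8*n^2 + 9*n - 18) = n^2 + 2*n - 3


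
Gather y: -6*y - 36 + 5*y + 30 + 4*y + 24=3*y + 18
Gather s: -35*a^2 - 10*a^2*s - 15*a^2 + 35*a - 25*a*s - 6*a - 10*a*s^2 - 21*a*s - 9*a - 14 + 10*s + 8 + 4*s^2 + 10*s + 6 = -50*a^2 + 20*a + s^2*(4 - 10*a) + s*(-10*a^2 - 46*a + 20)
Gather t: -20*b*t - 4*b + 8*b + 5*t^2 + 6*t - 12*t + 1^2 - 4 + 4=4*b + 5*t^2 + t*(-20*b - 6) + 1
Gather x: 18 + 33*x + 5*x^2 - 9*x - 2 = 5*x^2 + 24*x + 16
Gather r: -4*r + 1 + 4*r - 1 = 0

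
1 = 1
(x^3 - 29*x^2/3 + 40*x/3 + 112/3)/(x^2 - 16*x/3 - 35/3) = (3*x^2 - 8*x - 16)/(3*x + 5)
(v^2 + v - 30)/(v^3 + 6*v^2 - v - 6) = (v - 5)/(v^2 - 1)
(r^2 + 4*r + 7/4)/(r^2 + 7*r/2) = (r + 1/2)/r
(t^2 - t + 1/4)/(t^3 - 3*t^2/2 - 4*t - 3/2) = (-4*t^2 + 4*t - 1)/(2*(-2*t^3 + 3*t^2 + 8*t + 3))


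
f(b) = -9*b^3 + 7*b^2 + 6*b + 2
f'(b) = -27*b^2 + 14*b + 6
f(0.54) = 5.86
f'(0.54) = 5.69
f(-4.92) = 1213.78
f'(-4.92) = -716.45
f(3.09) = -178.16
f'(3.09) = -208.54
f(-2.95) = 276.27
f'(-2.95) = -270.27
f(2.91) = -143.04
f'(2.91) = -181.90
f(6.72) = -2372.75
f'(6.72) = -1119.20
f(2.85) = -132.38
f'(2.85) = -173.41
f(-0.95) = 10.33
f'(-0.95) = -31.67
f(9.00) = -5938.00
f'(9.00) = -2055.00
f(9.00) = -5938.00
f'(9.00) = -2055.00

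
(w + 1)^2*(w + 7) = w^3 + 9*w^2 + 15*w + 7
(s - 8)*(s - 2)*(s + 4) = s^3 - 6*s^2 - 24*s + 64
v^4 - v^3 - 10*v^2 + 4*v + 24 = (v - 3)*(v - 2)*(v + 2)^2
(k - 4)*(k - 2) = k^2 - 6*k + 8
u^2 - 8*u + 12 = (u - 6)*(u - 2)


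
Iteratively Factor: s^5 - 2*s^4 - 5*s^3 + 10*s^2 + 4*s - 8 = (s + 2)*(s^4 - 4*s^3 + 3*s^2 + 4*s - 4) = (s + 1)*(s + 2)*(s^3 - 5*s^2 + 8*s - 4) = (s - 2)*(s + 1)*(s + 2)*(s^2 - 3*s + 2) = (s - 2)*(s - 1)*(s + 1)*(s + 2)*(s - 2)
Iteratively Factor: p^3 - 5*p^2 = (p)*(p^2 - 5*p) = p*(p - 5)*(p)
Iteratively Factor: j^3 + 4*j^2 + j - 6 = (j + 2)*(j^2 + 2*j - 3) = (j - 1)*(j + 2)*(j + 3)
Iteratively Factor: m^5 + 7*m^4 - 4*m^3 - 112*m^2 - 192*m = (m - 4)*(m^4 + 11*m^3 + 40*m^2 + 48*m) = (m - 4)*(m + 4)*(m^3 + 7*m^2 + 12*m) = m*(m - 4)*(m + 4)*(m^2 + 7*m + 12) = m*(m - 4)*(m + 3)*(m + 4)*(m + 4)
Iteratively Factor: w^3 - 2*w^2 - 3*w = (w + 1)*(w^2 - 3*w) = (w - 3)*(w + 1)*(w)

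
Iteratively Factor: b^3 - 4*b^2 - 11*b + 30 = (b + 3)*(b^2 - 7*b + 10) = (b - 2)*(b + 3)*(b - 5)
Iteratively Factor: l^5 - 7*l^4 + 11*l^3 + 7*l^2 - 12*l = (l - 1)*(l^4 - 6*l^3 + 5*l^2 + 12*l) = (l - 4)*(l - 1)*(l^3 - 2*l^2 - 3*l) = (l - 4)*(l - 3)*(l - 1)*(l^2 + l) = l*(l - 4)*(l - 3)*(l - 1)*(l + 1)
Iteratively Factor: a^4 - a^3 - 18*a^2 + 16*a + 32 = (a - 4)*(a^3 + 3*a^2 - 6*a - 8) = (a - 4)*(a + 4)*(a^2 - a - 2) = (a - 4)*(a + 1)*(a + 4)*(a - 2)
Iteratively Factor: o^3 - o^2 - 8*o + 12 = (o - 2)*(o^2 + o - 6) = (o - 2)*(o + 3)*(o - 2)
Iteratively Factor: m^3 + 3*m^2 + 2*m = (m + 2)*(m^2 + m) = (m + 1)*(m + 2)*(m)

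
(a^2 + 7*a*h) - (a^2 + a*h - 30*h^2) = 6*a*h + 30*h^2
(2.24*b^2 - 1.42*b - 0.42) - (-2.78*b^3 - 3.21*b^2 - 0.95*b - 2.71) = 2.78*b^3 + 5.45*b^2 - 0.47*b + 2.29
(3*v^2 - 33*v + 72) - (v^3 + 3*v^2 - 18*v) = -v^3 - 15*v + 72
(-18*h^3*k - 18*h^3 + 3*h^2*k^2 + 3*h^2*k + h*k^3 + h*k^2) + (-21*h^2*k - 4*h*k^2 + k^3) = -18*h^3*k - 18*h^3 + 3*h^2*k^2 - 18*h^2*k + h*k^3 - 3*h*k^2 + k^3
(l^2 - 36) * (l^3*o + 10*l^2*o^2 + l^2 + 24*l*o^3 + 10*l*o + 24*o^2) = l^5*o + 10*l^4*o^2 + l^4 + 24*l^3*o^3 - 26*l^3*o - 336*l^2*o^2 - 36*l^2 - 864*l*o^3 - 360*l*o - 864*o^2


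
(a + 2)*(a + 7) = a^2 + 9*a + 14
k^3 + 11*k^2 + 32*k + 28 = (k + 2)^2*(k + 7)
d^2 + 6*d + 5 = (d + 1)*(d + 5)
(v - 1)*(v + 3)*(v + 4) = v^3 + 6*v^2 + 5*v - 12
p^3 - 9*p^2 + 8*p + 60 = (p - 6)*(p - 5)*(p + 2)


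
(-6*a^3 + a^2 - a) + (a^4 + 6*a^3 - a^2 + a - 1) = a^4 - 1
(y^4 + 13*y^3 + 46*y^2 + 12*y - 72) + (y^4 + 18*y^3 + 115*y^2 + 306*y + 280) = 2*y^4 + 31*y^3 + 161*y^2 + 318*y + 208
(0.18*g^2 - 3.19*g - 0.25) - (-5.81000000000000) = 0.18*g^2 - 3.19*g + 5.56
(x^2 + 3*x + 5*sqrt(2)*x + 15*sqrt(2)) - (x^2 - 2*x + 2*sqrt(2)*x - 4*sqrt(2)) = 3*sqrt(2)*x + 5*x + 19*sqrt(2)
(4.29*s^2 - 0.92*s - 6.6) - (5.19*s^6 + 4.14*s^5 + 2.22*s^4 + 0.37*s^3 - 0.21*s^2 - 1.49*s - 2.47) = -5.19*s^6 - 4.14*s^5 - 2.22*s^4 - 0.37*s^3 + 4.5*s^2 + 0.57*s - 4.13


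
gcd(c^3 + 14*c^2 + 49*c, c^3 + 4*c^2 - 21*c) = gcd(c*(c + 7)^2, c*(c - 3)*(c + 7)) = c^2 + 7*c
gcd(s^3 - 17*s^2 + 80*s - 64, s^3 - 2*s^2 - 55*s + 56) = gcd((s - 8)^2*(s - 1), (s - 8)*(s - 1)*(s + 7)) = s^2 - 9*s + 8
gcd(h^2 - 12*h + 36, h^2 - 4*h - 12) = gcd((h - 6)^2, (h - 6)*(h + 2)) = h - 6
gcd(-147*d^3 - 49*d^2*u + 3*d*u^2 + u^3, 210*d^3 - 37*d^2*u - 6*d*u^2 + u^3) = -7*d + u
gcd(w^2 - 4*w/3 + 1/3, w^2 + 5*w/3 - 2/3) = w - 1/3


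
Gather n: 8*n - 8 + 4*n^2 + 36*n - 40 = 4*n^2 + 44*n - 48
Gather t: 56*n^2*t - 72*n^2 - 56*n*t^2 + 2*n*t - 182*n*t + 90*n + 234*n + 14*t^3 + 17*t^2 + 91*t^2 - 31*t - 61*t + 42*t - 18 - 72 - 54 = -72*n^2 + 324*n + 14*t^3 + t^2*(108 - 56*n) + t*(56*n^2 - 180*n - 50) - 144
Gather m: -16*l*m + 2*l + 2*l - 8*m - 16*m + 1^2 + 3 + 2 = 4*l + m*(-16*l - 24) + 6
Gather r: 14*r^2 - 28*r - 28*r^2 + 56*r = -14*r^2 + 28*r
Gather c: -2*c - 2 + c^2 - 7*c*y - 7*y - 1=c^2 + c*(-7*y - 2) - 7*y - 3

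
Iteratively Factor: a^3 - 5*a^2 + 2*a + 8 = (a + 1)*(a^2 - 6*a + 8) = (a - 2)*(a + 1)*(a - 4)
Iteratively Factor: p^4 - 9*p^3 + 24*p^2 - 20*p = (p)*(p^3 - 9*p^2 + 24*p - 20) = p*(p - 2)*(p^2 - 7*p + 10) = p*(p - 2)^2*(p - 5)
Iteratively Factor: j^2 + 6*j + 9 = (j + 3)*(j + 3)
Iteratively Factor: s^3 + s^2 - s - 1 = (s + 1)*(s^2 - 1) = (s + 1)^2*(s - 1)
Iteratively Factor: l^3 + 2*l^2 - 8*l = (l + 4)*(l^2 - 2*l) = l*(l + 4)*(l - 2)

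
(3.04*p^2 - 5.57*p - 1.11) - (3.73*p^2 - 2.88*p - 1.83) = -0.69*p^2 - 2.69*p + 0.72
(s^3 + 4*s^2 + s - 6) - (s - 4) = s^3 + 4*s^2 - 2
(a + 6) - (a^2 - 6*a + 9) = -a^2 + 7*a - 3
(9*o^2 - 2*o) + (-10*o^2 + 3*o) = -o^2 + o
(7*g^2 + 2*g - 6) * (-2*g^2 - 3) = -14*g^4 - 4*g^3 - 9*g^2 - 6*g + 18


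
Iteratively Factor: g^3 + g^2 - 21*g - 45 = (g + 3)*(g^2 - 2*g - 15) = (g + 3)^2*(g - 5)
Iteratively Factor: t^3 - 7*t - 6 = (t + 2)*(t^2 - 2*t - 3) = (t + 1)*(t + 2)*(t - 3)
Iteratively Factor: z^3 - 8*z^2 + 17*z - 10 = (z - 2)*(z^2 - 6*z + 5) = (z - 5)*(z - 2)*(z - 1)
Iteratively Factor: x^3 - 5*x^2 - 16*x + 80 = (x + 4)*(x^2 - 9*x + 20) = (x - 5)*(x + 4)*(x - 4)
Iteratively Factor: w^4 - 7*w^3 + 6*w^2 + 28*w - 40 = (w + 2)*(w^3 - 9*w^2 + 24*w - 20) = (w - 2)*(w + 2)*(w^2 - 7*w + 10) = (w - 5)*(w - 2)*(w + 2)*(w - 2)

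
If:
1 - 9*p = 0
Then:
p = 1/9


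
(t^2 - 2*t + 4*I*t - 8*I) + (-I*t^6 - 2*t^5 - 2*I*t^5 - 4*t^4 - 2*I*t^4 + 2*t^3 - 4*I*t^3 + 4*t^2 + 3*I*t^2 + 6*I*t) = -I*t^6 - 2*t^5 - 2*I*t^5 - 4*t^4 - 2*I*t^4 + 2*t^3 - 4*I*t^3 + 5*t^2 + 3*I*t^2 - 2*t + 10*I*t - 8*I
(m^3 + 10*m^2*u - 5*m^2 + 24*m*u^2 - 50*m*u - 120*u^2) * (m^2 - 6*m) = m^5 + 10*m^4*u - 11*m^4 + 24*m^3*u^2 - 110*m^3*u + 30*m^3 - 264*m^2*u^2 + 300*m^2*u + 720*m*u^2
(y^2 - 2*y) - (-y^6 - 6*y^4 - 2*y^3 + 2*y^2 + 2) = y^6 + 6*y^4 + 2*y^3 - y^2 - 2*y - 2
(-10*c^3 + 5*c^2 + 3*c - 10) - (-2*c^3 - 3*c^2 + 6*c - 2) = -8*c^3 + 8*c^2 - 3*c - 8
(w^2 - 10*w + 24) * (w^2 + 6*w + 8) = w^4 - 4*w^3 - 28*w^2 + 64*w + 192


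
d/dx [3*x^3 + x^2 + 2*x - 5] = 9*x^2 + 2*x + 2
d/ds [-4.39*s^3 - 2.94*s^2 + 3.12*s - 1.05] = -13.17*s^2 - 5.88*s + 3.12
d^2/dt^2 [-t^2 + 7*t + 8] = -2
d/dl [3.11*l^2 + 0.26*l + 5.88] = 6.22*l + 0.26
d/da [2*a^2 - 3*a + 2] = 4*a - 3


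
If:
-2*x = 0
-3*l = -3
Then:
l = 1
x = 0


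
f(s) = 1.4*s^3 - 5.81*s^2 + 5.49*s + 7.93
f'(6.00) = 86.97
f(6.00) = 134.11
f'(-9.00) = 450.27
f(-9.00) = -1532.69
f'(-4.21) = 128.85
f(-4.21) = -222.63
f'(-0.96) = 20.52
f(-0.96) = -3.93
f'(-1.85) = 41.36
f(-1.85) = -30.98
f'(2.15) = -0.08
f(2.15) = 6.79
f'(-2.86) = 73.08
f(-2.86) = -88.05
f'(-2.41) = 57.89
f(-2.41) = -58.64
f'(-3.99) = 118.72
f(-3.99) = -195.40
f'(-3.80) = 110.29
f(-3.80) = -173.65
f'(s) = 4.2*s^2 - 11.62*s + 5.49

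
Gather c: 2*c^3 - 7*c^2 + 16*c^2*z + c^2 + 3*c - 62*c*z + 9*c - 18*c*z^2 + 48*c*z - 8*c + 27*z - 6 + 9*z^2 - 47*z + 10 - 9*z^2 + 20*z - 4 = 2*c^3 + c^2*(16*z - 6) + c*(-18*z^2 - 14*z + 4)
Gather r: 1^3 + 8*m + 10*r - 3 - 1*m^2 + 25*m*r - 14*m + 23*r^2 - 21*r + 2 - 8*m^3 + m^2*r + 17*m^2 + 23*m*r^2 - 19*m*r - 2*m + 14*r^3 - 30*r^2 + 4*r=-8*m^3 + 16*m^2 - 8*m + 14*r^3 + r^2*(23*m - 7) + r*(m^2 + 6*m - 7)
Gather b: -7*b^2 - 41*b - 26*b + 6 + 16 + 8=-7*b^2 - 67*b + 30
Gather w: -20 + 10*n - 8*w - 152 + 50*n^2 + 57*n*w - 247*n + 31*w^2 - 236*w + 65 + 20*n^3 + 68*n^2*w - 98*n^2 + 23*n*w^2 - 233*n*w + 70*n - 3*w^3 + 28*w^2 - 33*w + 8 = 20*n^3 - 48*n^2 - 167*n - 3*w^3 + w^2*(23*n + 59) + w*(68*n^2 - 176*n - 277) - 99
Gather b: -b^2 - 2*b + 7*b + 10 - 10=-b^2 + 5*b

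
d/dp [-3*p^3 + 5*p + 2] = 5 - 9*p^2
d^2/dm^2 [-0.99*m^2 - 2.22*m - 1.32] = -1.98000000000000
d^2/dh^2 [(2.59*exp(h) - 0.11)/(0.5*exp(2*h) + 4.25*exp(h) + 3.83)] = (0.6475*exp(4*h) - 5.61375*exp(3*h) - 30.46035*exp(2*h) - 43.303*exp(h) + 39.782976)*exp(h)/(0.125*exp(6*h) + 3.1875*exp(5*h) + 29.96625*exp(4*h) + 125.598125*exp(3*h) + 229.541475*exp(2*h) + 187.028475*exp(h) + 56.181887)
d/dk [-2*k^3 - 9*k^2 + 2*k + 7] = -6*k^2 - 18*k + 2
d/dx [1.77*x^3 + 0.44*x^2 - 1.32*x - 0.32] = 5.31*x^2 + 0.88*x - 1.32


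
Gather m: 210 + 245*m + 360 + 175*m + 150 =420*m + 720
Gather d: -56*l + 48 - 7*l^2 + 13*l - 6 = -7*l^2 - 43*l + 42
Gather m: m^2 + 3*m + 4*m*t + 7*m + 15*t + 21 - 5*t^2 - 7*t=m^2 + m*(4*t + 10) - 5*t^2 + 8*t + 21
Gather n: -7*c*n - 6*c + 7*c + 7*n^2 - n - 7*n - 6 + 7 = c + 7*n^2 + n*(-7*c - 8) + 1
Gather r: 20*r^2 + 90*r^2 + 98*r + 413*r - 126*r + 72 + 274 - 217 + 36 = 110*r^2 + 385*r + 165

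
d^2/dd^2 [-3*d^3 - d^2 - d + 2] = -18*d - 2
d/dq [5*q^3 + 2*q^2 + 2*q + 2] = 15*q^2 + 4*q + 2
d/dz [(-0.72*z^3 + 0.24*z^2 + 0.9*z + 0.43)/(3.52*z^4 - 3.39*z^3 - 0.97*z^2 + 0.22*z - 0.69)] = (2.5344*z^6 - 1.6896*z^5 - 7.992*z^4 - 0.2692*z^3 + 6.7893*z^2 + 0.503*z - 0.7156)/(12.3904*z^8 - 23.8656*z^7 + 4.6633*z^6 + 8.1254*z^5 - 5.4083*z^4 + 4.2514*z^3 + 1.387*z^2 - 0.3036*z + 0.4761)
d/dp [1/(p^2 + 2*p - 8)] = 2*(-p - 1)/(p^2 + 2*p - 8)^2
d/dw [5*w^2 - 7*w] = 10*w - 7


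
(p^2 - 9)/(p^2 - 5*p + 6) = (p + 3)/(p - 2)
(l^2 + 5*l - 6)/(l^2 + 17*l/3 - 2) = 3*(l - 1)/(3*l - 1)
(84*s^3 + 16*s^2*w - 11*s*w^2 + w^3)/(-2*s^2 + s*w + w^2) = (-42*s^2 + 13*s*w - w^2)/(s - w)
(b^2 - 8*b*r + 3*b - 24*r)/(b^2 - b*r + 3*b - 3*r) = (-b + 8*r)/(-b + r)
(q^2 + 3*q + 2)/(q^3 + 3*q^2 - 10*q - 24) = (q + 1)/(q^2 + q - 12)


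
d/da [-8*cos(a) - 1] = 8*sin(a)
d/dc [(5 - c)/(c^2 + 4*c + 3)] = (-c^2 - 4*c + 2*(c - 5)*(c + 2) - 3)/(c^2 + 4*c + 3)^2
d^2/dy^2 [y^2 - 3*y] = 2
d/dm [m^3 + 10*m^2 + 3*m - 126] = 3*m^2 + 20*m + 3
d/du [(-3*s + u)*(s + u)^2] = (-5*s + 3*u)*(s + u)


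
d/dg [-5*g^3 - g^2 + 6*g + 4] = -15*g^2 - 2*g + 6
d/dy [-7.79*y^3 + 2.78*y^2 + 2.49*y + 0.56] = -23.37*y^2 + 5.56*y + 2.49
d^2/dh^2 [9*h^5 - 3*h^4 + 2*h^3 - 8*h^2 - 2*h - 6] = 180*h^3 - 36*h^2 + 12*h - 16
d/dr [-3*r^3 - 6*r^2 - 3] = 3*r*(-3*r - 4)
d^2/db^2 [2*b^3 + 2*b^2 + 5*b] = 12*b + 4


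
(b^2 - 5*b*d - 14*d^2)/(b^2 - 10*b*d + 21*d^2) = (b + 2*d)/(b - 3*d)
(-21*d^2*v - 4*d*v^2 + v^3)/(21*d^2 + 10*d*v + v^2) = v*(-7*d + v)/(7*d + v)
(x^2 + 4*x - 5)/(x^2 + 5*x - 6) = (x + 5)/(x + 6)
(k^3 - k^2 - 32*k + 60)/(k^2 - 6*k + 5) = (k^2 + 4*k - 12)/(k - 1)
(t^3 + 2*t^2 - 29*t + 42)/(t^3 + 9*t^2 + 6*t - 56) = (t - 3)/(t + 4)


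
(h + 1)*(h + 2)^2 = h^3 + 5*h^2 + 8*h + 4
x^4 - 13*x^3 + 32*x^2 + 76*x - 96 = (x - 8)*(x - 6)*(x - 1)*(x + 2)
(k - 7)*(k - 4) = k^2 - 11*k + 28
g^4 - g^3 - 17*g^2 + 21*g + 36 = (g - 3)^2*(g + 1)*(g + 4)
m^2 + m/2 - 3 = (m - 3/2)*(m + 2)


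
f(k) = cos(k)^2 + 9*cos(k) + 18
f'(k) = -2*sin(k)*cos(k) - 9*sin(k)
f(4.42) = 15.49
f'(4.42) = 8.07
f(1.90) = 15.19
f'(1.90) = -7.90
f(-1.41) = 19.47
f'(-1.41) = 9.20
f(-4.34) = 14.86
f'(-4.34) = -7.71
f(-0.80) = 24.76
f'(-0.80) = 7.46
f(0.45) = 26.91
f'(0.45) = -4.70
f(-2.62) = 10.95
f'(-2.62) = 3.62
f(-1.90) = 15.19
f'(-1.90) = 7.90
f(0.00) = 28.00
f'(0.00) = 0.00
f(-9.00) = 10.63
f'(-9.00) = 2.96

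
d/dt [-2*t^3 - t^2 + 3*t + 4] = -6*t^2 - 2*t + 3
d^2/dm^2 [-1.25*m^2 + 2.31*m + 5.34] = -2.50000000000000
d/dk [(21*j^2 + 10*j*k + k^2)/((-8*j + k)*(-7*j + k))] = 5*j*(175*j^2 + 14*j*k - 5*k^2)/(3136*j^4 - 1680*j^3*k + 337*j^2*k^2 - 30*j*k^3 + k^4)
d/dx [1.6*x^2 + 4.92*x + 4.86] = 3.2*x + 4.92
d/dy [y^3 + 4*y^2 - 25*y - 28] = 3*y^2 + 8*y - 25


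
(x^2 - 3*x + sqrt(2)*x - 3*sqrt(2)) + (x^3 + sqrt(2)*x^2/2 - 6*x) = x^3 + sqrt(2)*x^2/2 + x^2 - 9*x + sqrt(2)*x - 3*sqrt(2)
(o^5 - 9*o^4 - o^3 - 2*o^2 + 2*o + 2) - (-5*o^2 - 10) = o^5 - 9*o^4 - o^3 + 3*o^2 + 2*o + 12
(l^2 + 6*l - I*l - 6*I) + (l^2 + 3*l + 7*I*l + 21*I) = 2*l^2 + 9*l + 6*I*l + 15*I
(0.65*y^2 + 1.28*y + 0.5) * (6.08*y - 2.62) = 3.952*y^3 + 6.0794*y^2 - 0.3136*y - 1.31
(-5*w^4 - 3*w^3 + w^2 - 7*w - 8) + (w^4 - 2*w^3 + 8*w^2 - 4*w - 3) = -4*w^4 - 5*w^3 + 9*w^2 - 11*w - 11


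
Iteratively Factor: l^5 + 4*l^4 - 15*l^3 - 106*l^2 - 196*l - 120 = (l + 2)*(l^4 + 2*l^3 - 19*l^2 - 68*l - 60) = (l - 5)*(l + 2)*(l^3 + 7*l^2 + 16*l + 12) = (l - 5)*(l + 2)*(l + 3)*(l^2 + 4*l + 4) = (l - 5)*(l + 2)^2*(l + 3)*(l + 2)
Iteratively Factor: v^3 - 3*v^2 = (v)*(v^2 - 3*v) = v^2*(v - 3)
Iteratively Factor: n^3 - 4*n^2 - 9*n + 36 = (n + 3)*(n^2 - 7*n + 12) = (n - 4)*(n + 3)*(n - 3)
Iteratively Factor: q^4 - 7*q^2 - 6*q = (q + 1)*(q^3 - q^2 - 6*q) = (q + 1)*(q + 2)*(q^2 - 3*q) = q*(q + 1)*(q + 2)*(q - 3)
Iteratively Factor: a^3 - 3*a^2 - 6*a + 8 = (a + 2)*(a^2 - 5*a + 4) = (a - 1)*(a + 2)*(a - 4)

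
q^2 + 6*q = q*(q + 6)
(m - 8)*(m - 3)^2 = m^3 - 14*m^2 + 57*m - 72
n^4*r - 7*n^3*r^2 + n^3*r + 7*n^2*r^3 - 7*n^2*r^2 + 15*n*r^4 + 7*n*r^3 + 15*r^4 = (n - 5*r)*(n - 3*r)*(n + r)*(n*r + r)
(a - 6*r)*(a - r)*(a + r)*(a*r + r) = a^4*r - 6*a^3*r^2 + a^3*r - a^2*r^3 - 6*a^2*r^2 + 6*a*r^4 - a*r^3 + 6*r^4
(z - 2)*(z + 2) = z^2 - 4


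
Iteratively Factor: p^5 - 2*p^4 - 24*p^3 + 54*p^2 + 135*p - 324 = (p - 3)*(p^4 + p^3 - 21*p^2 - 9*p + 108) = (p - 3)*(p + 4)*(p^3 - 3*p^2 - 9*p + 27) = (p - 3)*(p + 3)*(p + 4)*(p^2 - 6*p + 9) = (p - 3)^2*(p + 3)*(p + 4)*(p - 3)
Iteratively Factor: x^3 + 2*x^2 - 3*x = (x + 3)*(x^2 - x) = (x - 1)*(x + 3)*(x)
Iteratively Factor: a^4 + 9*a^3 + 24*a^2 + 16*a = (a + 4)*(a^3 + 5*a^2 + 4*a) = (a + 1)*(a + 4)*(a^2 + 4*a) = (a + 1)*(a + 4)^2*(a)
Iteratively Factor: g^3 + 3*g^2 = (g)*(g^2 + 3*g) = g^2*(g + 3)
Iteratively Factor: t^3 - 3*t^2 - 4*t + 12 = (t - 2)*(t^2 - t - 6) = (t - 3)*(t - 2)*(t + 2)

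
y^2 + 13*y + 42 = (y + 6)*(y + 7)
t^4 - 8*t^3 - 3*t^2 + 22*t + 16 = (t - 8)*(t - 2)*(t + 1)^2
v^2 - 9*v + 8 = (v - 8)*(v - 1)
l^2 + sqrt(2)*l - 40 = (l - 4*sqrt(2))*(l + 5*sqrt(2))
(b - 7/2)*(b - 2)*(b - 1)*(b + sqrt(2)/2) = b^4 - 13*b^3/2 + sqrt(2)*b^3/2 - 13*sqrt(2)*b^2/4 + 25*b^2/2 - 7*b + 25*sqrt(2)*b/4 - 7*sqrt(2)/2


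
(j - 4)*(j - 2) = j^2 - 6*j + 8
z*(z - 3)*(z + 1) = z^3 - 2*z^2 - 3*z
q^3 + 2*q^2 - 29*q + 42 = (q - 3)*(q - 2)*(q + 7)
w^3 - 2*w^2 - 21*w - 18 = (w - 6)*(w + 1)*(w + 3)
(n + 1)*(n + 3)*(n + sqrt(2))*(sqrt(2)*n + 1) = sqrt(2)*n^4 + 3*n^3 + 4*sqrt(2)*n^3 + 4*sqrt(2)*n^2 + 12*n^2 + 4*sqrt(2)*n + 9*n + 3*sqrt(2)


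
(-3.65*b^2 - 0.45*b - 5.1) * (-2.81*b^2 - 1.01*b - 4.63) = 10.2565*b^4 + 4.951*b^3 + 31.685*b^2 + 7.2345*b + 23.613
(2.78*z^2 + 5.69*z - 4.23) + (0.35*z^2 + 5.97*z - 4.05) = 3.13*z^2 + 11.66*z - 8.28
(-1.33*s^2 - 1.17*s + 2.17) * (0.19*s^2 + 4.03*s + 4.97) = -0.2527*s^4 - 5.5822*s^3 - 10.9129*s^2 + 2.9302*s + 10.7849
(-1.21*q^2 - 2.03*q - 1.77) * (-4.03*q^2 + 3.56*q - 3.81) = 4.8763*q^4 + 3.8733*q^3 + 4.5164*q^2 + 1.4331*q + 6.7437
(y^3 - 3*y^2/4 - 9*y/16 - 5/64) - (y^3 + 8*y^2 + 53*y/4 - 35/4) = -35*y^2/4 - 221*y/16 + 555/64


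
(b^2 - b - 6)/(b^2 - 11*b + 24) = (b + 2)/(b - 8)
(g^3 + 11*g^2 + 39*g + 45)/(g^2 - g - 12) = (g^2 + 8*g + 15)/(g - 4)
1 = 1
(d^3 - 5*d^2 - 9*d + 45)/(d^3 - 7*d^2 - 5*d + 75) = (d - 3)/(d - 5)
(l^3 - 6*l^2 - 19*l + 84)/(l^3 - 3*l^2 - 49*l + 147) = (l + 4)/(l + 7)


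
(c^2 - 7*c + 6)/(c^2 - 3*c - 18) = (c - 1)/(c + 3)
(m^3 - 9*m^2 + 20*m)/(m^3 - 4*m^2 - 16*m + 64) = m*(m - 5)/(m^2 - 16)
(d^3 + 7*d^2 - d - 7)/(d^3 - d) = (d + 7)/d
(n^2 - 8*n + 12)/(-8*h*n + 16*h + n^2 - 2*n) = (6 - n)/(8*h - n)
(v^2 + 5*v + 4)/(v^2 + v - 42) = (v^2 + 5*v + 4)/(v^2 + v - 42)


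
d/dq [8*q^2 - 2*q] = 16*q - 2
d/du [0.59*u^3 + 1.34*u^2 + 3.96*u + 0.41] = 1.77*u^2 + 2.68*u + 3.96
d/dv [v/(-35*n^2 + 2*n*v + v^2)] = (-35*n^2 + 2*n*v + v^2 - 2*v*(n + v))/(-35*n^2 + 2*n*v + v^2)^2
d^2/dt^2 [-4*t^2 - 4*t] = -8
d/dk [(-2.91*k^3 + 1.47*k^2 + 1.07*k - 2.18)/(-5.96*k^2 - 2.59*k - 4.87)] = (17.3436*k^4 + 15.0738*k^3 + 45.085*k^2 - 40.3034*k - 10.8571)/(35.5216*k^4 + 30.8728*k^3 + 64.7585*k^2 + 25.2266*k + 23.7169)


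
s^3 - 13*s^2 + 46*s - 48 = (s - 8)*(s - 3)*(s - 2)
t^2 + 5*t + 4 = (t + 1)*(t + 4)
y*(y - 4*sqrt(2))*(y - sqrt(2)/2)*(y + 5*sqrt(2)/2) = y^4 - 2*sqrt(2)*y^3 - 37*y^2/2 + 10*sqrt(2)*y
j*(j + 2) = j^2 + 2*j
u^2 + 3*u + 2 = (u + 1)*(u + 2)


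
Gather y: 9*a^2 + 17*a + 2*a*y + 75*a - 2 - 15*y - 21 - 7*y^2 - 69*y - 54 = 9*a^2 + 92*a - 7*y^2 + y*(2*a - 84) - 77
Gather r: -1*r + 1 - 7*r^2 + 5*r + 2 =-7*r^2 + 4*r + 3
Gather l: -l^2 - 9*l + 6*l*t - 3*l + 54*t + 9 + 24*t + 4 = -l^2 + l*(6*t - 12) + 78*t + 13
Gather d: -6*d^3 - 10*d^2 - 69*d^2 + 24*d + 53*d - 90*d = -6*d^3 - 79*d^2 - 13*d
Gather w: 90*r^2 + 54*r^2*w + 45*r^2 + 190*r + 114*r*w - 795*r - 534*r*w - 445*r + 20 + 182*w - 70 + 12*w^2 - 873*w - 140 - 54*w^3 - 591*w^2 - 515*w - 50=135*r^2 - 1050*r - 54*w^3 - 579*w^2 + w*(54*r^2 - 420*r - 1206) - 240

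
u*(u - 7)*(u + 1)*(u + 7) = u^4 + u^3 - 49*u^2 - 49*u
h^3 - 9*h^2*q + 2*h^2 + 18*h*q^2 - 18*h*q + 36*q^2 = (h + 2)*(h - 6*q)*(h - 3*q)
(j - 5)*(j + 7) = j^2 + 2*j - 35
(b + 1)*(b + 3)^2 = b^3 + 7*b^2 + 15*b + 9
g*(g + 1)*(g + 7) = g^3 + 8*g^2 + 7*g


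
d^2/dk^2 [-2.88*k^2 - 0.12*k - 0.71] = -5.76000000000000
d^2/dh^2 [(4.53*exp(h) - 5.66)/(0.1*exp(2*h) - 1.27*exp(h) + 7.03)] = (0.0453000000000001*exp(4*h) + 0.348910000000002*exp(3*h) - 16.95108*exp(2*h) + 47.231199*exp(h) + 173.343631)*exp(h)/(0.001*exp(6*h) - 0.0381*exp(5*h) + 0.69477*exp(4*h) - 7.405243*exp(3*h) + 48.842331*exp(2*h) - 188.293629*exp(h) + 347.428927)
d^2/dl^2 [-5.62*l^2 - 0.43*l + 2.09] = -11.2400000000000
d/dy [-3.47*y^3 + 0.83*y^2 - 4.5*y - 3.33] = -10.41*y^2 + 1.66*y - 4.5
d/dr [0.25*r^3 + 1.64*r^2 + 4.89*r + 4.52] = 0.75*r^2 + 3.28*r + 4.89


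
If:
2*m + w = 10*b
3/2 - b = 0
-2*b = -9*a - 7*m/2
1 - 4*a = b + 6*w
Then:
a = -1123/488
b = 3/2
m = 1653/244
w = 177/122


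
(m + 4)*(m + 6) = m^2 + 10*m + 24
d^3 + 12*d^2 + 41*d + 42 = (d + 2)*(d + 3)*(d + 7)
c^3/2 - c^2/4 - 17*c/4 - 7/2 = (c/2 + 1)*(c - 7/2)*(c + 1)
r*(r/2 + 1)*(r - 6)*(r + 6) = r^4/2 + r^3 - 18*r^2 - 36*r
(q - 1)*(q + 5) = q^2 + 4*q - 5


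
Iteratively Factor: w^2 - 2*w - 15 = (w - 5)*(w + 3)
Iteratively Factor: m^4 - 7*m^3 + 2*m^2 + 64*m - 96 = (m - 4)*(m^3 - 3*m^2 - 10*m + 24) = (m - 4)*(m - 2)*(m^2 - m - 12) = (m - 4)^2*(m - 2)*(m + 3)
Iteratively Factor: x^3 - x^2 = (x)*(x^2 - x) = x*(x - 1)*(x)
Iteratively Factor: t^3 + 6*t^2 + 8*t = (t + 4)*(t^2 + 2*t) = t*(t + 4)*(t + 2)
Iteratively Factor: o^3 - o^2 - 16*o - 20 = (o + 2)*(o^2 - 3*o - 10) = (o - 5)*(o + 2)*(o + 2)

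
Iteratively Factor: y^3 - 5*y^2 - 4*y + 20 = (y + 2)*(y^2 - 7*y + 10) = (y - 5)*(y + 2)*(y - 2)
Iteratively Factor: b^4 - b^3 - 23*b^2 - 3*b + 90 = (b - 2)*(b^3 + b^2 - 21*b - 45) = (b - 5)*(b - 2)*(b^2 + 6*b + 9) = (b - 5)*(b - 2)*(b + 3)*(b + 3)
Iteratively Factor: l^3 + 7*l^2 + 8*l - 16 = (l + 4)*(l^2 + 3*l - 4) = (l + 4)^2*(l - 1)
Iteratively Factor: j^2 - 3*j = (j - 3)*(j)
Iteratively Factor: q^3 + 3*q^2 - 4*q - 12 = (q + 2)*(q^2 + q - 6) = (q + 2)*(q + 3)*(q - 2)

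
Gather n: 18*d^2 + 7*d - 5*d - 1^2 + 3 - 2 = 18*d^2 + 2*d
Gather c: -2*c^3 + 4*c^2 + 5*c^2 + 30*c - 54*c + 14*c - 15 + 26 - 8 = -2*c^3 + 9*c^2 - 10*c + 3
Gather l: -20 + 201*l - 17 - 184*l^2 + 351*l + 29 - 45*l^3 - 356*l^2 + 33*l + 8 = -45*l^3 - 540*l^2 + 585*l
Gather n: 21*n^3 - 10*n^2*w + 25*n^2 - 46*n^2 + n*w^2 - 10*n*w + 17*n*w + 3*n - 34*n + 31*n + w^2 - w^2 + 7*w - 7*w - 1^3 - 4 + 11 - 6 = 21*n^3 + n^2*(-10*w - 21) + n*(w^2 + 7*w)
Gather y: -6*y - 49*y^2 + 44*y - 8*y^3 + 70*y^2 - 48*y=-8*y^3 + 21*y^2 - 10*y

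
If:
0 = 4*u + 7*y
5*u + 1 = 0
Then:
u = -1/5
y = 4/35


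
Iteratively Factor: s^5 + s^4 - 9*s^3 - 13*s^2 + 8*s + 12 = (s + 1)*(s^4 - 9*s^2 - 4*s + 12) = (s - 1)*(s + 1)*(s^3 + s^2 - 8*s - 12) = (s - 1)*(s + 1)*(s + 2)*(s^2 - s - 6) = (s - 1)*(s + 1)*(s + 2)^2*(s - 3)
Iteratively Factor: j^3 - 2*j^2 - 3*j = (j - 3)*(j^2 + j) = j*(j - 3)*(j + 1)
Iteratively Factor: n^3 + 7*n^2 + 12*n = (n)*(n^2 + 7*n + 12) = n*(n + 4)*(n + 3)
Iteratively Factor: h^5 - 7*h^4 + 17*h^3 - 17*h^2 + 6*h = (h - 1)*(h^4 - 6*h^3 + 11*h^2 - 6*h) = (h - 3)*(h - 1)*(h^3 - 3*h^2 + 2*h) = (h - 3)*(h - 2)*(h - 1)*(h^2 - h) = h*(h - 3)*(h - 2)*(h - 1)*(h - 1)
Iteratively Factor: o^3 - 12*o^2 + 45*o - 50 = (o - 5)*(o^2 - 7*o + 10) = (o - 5)*(o - 2)*(o - 5)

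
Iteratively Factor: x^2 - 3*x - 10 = (x - 5)*(x + 2)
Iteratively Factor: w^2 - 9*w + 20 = (w - 4)*(w - 5)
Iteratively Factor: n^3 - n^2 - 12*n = (n - 4)*(n^2 + 3*n) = (n - 4)*(n + 3)*(n)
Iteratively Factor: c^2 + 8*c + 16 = (c + 4)*(c + 4)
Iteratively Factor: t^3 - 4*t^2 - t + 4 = (t - 1)*(t^2 - 3*t - 4) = (t - 1)*(t + 1)*(t - 4)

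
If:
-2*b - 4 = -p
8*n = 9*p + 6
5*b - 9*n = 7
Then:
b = -217/61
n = -168/61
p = -190/61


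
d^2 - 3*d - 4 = (d - 4)*(d + 1)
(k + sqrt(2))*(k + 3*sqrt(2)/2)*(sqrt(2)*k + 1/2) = sqrt(2)*k^3 + 11*k^2/2 + 17*sqrt(2)*k/4 + 3/2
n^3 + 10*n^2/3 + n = n*(n + 1/3)*(n + 3)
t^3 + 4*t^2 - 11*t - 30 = (t - 3)*(t + 2)*(t + 5)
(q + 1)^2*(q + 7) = q^3 + 9*q^2 + 15*q + 7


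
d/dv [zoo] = 0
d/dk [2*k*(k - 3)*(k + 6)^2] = 8*k^3 + 54*k^2 - 216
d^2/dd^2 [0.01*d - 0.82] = 0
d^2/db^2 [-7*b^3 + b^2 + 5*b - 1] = 2 - 42*b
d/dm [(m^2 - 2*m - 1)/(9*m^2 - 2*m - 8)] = 2*(8*m^2 + m + 7)/(81*m^4 - 36*m^3 - 140*m^2 + 32*m + 64)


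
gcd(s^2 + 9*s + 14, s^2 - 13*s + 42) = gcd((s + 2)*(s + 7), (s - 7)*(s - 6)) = 1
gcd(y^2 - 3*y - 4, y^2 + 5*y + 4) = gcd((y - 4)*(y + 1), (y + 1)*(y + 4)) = y + 1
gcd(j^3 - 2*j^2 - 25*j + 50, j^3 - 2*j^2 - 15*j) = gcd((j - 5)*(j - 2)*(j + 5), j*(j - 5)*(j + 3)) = j - 5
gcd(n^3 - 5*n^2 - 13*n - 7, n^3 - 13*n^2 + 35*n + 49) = n^2 - 6*n - 7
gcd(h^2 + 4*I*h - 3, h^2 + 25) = 1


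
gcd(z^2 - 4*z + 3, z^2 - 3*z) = z - 3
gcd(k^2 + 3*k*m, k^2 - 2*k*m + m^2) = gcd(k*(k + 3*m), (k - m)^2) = 1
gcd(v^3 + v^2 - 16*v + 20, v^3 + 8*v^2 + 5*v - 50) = v^2 + 3*v - 10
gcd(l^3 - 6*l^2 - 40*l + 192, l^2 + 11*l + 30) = l + 6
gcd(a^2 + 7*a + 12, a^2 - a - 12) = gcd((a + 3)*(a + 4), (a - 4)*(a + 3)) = a + 3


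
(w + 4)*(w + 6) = w^2 + 10*w + 24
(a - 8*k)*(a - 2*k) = a^2 - 10*a*k + 16*k^2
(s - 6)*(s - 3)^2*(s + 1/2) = s^4 - 23*s^3/2 + 39*s^2 - 63*s/2 - 27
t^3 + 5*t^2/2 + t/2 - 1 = (t - 1/2)*(t + 1)*(t + 2)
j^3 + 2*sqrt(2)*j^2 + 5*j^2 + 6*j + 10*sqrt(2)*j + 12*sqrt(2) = (j + 2)*(j + 3)*(j + 2*sqrt(2))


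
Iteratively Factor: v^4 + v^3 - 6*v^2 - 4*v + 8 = (v - 1)*(v^3 + 2*v^2 - 4*v - 8) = (v - 1)*(v + 2)*(v^2 - 4) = (v - 2)*(v - 1)*(v + 2)*(v + 2)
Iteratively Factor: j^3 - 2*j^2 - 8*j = (j)*(j^2 - 2*j - 8) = j*(j + 2)*(j - 4)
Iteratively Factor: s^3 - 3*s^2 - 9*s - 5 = (s + 1)*(s^2 - 4*s - 5) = (s + 1)^2*(s - 5)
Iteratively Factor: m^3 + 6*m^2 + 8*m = (m)*(m^2 + 6*m + 8) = m*(m + 4)*(m + 2)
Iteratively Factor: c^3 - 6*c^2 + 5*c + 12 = (c - 3)*(c^2 - 3*c - 4) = (c - 3)*(c + 1)*(c - 4)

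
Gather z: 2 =2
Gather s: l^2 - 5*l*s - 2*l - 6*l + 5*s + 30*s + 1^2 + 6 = l^2 - 8*l + s*(35 - 5*l) + 7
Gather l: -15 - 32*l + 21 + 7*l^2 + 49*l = 7*l^2 + 17*l + 6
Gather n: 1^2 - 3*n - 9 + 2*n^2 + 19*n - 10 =2*n^2 + 16*n - 18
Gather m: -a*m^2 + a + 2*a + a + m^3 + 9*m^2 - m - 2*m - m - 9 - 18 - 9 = 4*a + m^3 + m^2*(9 - a) - 4*m - 36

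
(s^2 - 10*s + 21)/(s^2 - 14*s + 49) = (s - 3)/(s - 7)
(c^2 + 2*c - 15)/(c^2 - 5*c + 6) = (c + 5)/(c - 2)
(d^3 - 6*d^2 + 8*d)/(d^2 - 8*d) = (d^2 - 6*d + 8)/(d - 8)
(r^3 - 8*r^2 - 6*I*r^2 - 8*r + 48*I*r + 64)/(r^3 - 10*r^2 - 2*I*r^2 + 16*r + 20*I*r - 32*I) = (r - 4*I)/(r - 2)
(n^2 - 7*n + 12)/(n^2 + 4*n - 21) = (n - 4)/(n + 7)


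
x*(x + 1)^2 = x^3 + 2*x^2 + x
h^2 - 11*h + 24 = (h - 8)*(h - 3)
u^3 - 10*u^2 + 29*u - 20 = (u - 5)*(u - 4)*(u - 1)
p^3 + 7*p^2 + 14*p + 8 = (p + 1)*(p + 2)*(p + 4)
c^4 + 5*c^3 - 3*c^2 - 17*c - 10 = (c - 2)*(c + 1)^2*(c + 5)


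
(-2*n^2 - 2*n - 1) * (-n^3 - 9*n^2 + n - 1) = 2*n^5 + 20*n^4 + 17*n^3 + 9*n^2 + n + 1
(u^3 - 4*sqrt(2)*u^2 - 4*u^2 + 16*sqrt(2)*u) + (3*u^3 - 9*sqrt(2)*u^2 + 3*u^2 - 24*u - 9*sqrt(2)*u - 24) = 4*u^3 - 13*sqrt(2)*u^2 - u^2 - 24*u + 7*sqrt(2)*u - 24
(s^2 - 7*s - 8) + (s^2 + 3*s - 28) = 2*s^2 - 4*s - 36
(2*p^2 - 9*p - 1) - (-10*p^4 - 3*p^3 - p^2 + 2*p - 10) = 10*p^4 + 3*p^3 + 3*p^2 - 11*p + 9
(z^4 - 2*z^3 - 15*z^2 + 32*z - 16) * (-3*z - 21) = -3*z^5 - 15*z^4 + 87*z^3 + 219*z^2 - 624*z + 336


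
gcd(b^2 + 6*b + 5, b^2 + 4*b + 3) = b + 1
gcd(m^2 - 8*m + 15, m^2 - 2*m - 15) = m - 5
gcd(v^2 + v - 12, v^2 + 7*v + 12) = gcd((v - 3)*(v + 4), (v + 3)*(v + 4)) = v + 4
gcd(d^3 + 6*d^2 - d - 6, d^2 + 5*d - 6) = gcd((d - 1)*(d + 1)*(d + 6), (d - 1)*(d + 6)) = d^2 + 5*d - 6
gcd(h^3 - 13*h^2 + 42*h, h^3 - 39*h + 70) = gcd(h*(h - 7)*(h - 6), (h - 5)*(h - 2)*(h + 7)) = 1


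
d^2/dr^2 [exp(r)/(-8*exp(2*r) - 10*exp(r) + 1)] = (-64*exp(4*r) + 80*exp(3*r) - 48*exp(2*r) - 10*exp(r) - 1)*exp(r)/(512*exp(6*r) + 1920*exp(5*r) + 2208*exp(4*r) + 520*exp(3*r) - 276*exp(2*r) + 30*exp(r) - 1)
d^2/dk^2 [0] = 0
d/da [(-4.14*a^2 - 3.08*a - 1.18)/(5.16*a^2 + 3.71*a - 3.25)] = (0.533400000000007*a^2 + 39.0876*a + 14.3878)/(26.6256*a^4 + 38.2872*a^3 - 19.7759*a^2 - 24.115*a + 10.5625)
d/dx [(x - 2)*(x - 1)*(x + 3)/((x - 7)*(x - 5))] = (x^4 - 24*x^3 + 112*x^2 - 12*x - 173)/(x^4 - 24*x^3 + 214*x^2 - 840*x + 1225)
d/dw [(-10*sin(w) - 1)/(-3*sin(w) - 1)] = 7*cos(w)/(3*sin(w) + 1)^2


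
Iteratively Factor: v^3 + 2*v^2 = (v)*(v^2 + 2*v) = v*(v + 2)*(v)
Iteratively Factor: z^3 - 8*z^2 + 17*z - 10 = (z - 1)*(z^2 - 7*z + 10) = (z - 5)*(z - 1)*(z - 2)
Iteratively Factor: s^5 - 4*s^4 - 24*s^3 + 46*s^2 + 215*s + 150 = (s + 1)*(s^4 - 5*s^3 - 19*s^2 + 65*s + 150) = (s + 1)*(s + 2)*(s^3 - 7*s^2 - 5*s + 75) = (s + 1)*(s + 2)*(s + 3)*(s^2 - 10*s + 25) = (s - 5)*(s + 1)*(s + 2)*(s + 3)*(s - 5)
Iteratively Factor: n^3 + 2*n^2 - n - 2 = (n - 1)*(n^2 + 3*n + 2) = (n - 1)*(n + 2)*(n + 1)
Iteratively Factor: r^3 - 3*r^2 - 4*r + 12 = (r + 2)*(r^2 - 5*r + 6) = (r - 3)*(r + 2)*(r - 2)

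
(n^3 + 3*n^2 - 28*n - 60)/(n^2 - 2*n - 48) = (n^2 - 3*n - 10)/(n - 8)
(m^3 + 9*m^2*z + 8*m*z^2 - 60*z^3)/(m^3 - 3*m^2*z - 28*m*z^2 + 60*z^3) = (-m - 6*z)/(-m + 6*z)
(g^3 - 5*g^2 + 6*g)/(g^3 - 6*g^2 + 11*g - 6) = g/(g - 1)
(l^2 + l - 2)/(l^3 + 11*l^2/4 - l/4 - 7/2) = 4/(4*l + 7)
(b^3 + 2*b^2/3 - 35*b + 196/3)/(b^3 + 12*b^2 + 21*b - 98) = (3*b^2 - 19*b + 28)/(3*(b^2 + 5*b - 14))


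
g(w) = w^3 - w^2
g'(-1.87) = 14.23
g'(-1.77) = 12.94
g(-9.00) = -810.00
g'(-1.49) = 9.64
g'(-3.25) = 38.19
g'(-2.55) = 24.61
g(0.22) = -0.04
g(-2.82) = -30.38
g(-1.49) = -5.53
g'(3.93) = 38.47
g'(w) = 3*w^2 - 2*w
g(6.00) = 180.00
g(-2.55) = -23.08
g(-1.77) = -8.68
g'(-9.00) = 261.00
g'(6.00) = 96.00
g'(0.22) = -0.29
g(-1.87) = -10.04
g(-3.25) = -44.89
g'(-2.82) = 29.50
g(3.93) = 45.25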